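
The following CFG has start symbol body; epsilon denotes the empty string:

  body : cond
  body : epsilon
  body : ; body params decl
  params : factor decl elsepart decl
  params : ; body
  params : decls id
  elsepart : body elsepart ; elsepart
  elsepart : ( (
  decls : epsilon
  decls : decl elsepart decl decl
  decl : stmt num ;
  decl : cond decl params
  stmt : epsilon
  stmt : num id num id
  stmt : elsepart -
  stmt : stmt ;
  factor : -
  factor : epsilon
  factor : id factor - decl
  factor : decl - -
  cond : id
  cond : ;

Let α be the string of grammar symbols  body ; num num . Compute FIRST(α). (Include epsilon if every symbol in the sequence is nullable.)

{ ;, id }

Add FIRST(body)\{epsilon} = { ;, id }; body is nullable, continue.
; is a terminal; add {;} and stop.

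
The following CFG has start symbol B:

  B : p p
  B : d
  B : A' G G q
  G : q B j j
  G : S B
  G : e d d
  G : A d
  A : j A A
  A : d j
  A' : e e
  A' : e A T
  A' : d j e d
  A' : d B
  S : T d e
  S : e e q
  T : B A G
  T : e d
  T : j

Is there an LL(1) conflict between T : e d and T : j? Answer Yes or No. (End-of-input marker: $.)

No

FIRST(e d) = { e } and FIRST(j) = { j }.
The FIRST sets are disjoint and neither alternative is nullable — no conflict.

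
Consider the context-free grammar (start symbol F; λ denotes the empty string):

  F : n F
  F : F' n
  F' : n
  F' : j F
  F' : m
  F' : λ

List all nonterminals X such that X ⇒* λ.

Directly nullable (have an λ-production): F'.
No other nonterminal has a production whose RHS symbols are all nullable.

{ F' }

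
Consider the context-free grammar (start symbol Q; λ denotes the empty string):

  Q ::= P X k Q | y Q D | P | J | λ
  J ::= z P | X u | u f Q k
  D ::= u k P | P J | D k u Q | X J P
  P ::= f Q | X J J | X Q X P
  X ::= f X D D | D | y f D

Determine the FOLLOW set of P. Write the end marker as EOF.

In Q ::= P X k Q: add FIRST(X k Q) = { f, u, y }.
In Q ::= P: P is at the end, add FOLLOW(Q) = { EOF, f, k, u, y, z }.
In J ::= z P: P is at the end, add FOLLOW(J) = { EOF, f, k, u, y, z }.
In D ::= u k P: P is at the end, add FOLLOW(D) = { EOF, f, k, u, y, z }.
In D ::= P J: add FIRST(J) = { f, u, y, z }.
In D ::= X J P: P is at the end, add FOLLOW(D) = { EOF, f, k, u, y, z }.
In P ::= X Q X P: P is at the end, add FOLLOW(P) = { EOF, f, k, u, y, z }.
Union: FOLLOW(P) = { EOF, f, k, u, y, z }.

{ EOF, f, k, u, y, z }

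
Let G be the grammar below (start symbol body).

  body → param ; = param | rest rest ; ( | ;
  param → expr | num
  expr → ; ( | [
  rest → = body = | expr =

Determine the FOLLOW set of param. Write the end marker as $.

{ $, ;, = }

In body → param ; = param: add FIRST(; = param) = { ; }.
In body → param ; = param: param is at the end, add FOLLOW(body) = { $, = }.
Union: FOLLOW(param) = { $, ;, = }.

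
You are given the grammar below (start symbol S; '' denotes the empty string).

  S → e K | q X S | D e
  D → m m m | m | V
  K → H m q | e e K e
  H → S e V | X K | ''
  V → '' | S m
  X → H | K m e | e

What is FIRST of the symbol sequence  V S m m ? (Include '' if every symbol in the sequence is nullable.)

Add FIRST(V)\{''} = { e, m, q }; V is nullable, continue.
Add FIRST(S) = { e, m, q }; S is not nullable, stop.

{ e, m, q }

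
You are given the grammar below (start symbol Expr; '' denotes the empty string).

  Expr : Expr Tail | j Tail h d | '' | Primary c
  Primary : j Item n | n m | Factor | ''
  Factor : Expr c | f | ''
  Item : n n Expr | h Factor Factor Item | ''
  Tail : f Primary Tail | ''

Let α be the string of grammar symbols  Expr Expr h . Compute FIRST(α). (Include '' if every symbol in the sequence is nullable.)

{ c, f, h, j, n }

Add FIRST(Expr)\{''} = { c, f, j, n }; Expr is nullable, continue.
Add FIRST(Expr)\{''} = { c, f, j, n }; Expr is nullable, continue.
h is a terminal; add {h} and stop.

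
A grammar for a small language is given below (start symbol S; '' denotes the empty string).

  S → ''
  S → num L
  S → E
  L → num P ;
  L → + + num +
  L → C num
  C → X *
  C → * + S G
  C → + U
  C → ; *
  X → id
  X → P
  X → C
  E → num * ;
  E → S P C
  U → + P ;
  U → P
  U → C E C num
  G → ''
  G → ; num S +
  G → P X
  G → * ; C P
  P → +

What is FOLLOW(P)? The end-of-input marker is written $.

In L → num P ;: add FIRST(;) = { ; }.
In X → P: P is at the end, add FOLLOW(X) = { $, *, +, ;, id, num }.
In E → S P C: add FIRST(C) = { *, +, ;, id }.
In U → + P ;: add FIRST(;) = { ; }.
In U → P: P is at the end, add FOLLOW(U) = { $, *, +, ;, id, num }.
In G → P X: add FIRST(X) = { *, +, ;, id }.
In G → * ; C P: P is at the end, add FOLLOW(G) = { $, *, +, ;, id, num }.
Union: FOLLOW(P) = { $, *, +, ;, id, num }.

{ $, *, +, ;, id, num }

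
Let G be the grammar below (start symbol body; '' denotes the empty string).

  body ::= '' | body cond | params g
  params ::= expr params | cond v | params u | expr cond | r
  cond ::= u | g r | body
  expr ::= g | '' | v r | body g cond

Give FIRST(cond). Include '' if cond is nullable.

cond ::= u contributes {u}.
cond ::= g r contributes {g}.
From cond ::= body: add FIRST(body) = { g, r, u, v, '' } (including '' since body is nullable).
Union: FIRST(cond) = { g, r, u, v, '' }.

{ g, r, u, v, '' }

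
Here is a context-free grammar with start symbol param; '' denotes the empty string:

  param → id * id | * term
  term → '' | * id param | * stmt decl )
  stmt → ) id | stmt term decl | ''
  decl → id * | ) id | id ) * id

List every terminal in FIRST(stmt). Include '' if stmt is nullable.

stmt → ) id contributes {)}.
From stmt → stmt term decl: stmt, term nullable, take FIRST(stmt) ∪ FIRST(term) ∪ FIRST(decl) = { ), *, id }.
stmt → '' contributes ''.
Union: FIRST(stmt) = { ), *, id, '' }.

{ ), *, id, '' }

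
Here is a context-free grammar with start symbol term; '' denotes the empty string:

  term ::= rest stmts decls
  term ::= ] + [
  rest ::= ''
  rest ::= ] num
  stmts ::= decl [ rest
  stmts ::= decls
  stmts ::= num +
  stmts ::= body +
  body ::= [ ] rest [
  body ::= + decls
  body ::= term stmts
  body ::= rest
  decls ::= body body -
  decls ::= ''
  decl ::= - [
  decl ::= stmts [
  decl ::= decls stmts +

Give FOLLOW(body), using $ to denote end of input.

In stmts ::= body +: add FIRST(+) = { + }.
In decls ::= body body -: add FIRST(body -) = { +, -, [, ], num }.
In decls ::= body body -: add FIRST(-) = { - }.
Union: FOLLOW(body) = { +, -, [, ], num }.

{ +, -, [, ], num }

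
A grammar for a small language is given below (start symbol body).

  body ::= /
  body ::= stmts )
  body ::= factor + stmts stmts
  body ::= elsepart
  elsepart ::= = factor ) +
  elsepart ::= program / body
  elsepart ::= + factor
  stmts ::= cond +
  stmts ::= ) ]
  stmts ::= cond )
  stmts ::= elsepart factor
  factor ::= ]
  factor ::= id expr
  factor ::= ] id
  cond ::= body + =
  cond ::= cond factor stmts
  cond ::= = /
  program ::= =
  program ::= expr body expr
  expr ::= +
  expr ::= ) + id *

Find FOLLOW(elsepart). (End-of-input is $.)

{ $, ), +, ], id }

In body ::= elsepart: elsepart is at the end, add FOLLOW(body) = { $, ), +, ], id }.
In stmts ::= elsepart factor: add FIRST(factor) = { ], id }.
Union: FOLLOW(elsepart) = { $, ), +, ], id }.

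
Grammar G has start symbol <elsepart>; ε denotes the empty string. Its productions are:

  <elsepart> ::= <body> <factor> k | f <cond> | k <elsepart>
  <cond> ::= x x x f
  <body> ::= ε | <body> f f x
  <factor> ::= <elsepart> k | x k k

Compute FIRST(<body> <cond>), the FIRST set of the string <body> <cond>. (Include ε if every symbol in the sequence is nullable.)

{ f, x }

Add FIRST(<body>)\{ε} = { f }; <body> is nullable, continue.
Add FIRST(<cond>) = { x }; <cond> is not nullable, stop.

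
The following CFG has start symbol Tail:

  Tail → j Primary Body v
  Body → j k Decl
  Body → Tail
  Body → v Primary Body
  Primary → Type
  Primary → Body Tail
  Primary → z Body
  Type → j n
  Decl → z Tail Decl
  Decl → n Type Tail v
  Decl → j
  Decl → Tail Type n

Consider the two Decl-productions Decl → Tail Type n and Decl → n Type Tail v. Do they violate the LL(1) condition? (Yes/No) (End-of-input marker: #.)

No

FIRST(Tail Type n) = { j } and FIRST(n Type Tail v) = { n }.
The FIRST sets are disjoint and neither alternative is nullable — no conflict.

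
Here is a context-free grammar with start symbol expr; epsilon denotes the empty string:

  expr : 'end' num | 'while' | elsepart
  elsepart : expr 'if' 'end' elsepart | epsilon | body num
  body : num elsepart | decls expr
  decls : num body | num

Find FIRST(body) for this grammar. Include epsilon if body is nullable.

{ num }

body : num elsepart contributes {num}.
From body : decls expr: add FIRST(decls) = { num }.
Union: FIRST(body) = { num }.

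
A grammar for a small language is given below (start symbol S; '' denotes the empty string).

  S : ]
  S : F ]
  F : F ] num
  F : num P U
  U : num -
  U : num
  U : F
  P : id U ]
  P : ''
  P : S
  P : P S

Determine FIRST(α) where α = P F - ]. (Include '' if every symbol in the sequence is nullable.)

Add FIRST(P)\{''} = { ], id, num }; P is nullable, continue.
Add FIRST(F) = { num }; F is not nullable, stop.

{ ], id, num }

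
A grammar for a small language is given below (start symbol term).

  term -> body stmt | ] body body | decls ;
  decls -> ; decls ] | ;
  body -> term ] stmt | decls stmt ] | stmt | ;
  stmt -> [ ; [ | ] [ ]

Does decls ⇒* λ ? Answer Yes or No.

No nonterminal in this grammar is nullable.
No production of decls has an RHS whose symbols are all nullable, so decls is not nullable.

No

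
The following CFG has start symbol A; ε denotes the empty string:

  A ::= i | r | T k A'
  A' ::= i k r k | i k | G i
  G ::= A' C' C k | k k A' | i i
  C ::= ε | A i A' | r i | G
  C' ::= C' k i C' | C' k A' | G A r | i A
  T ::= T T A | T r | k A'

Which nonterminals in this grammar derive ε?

{ C }

Directly nullable (have an ε-production): C.
No other nonterminal has a production whose RHS symbols are all nullable.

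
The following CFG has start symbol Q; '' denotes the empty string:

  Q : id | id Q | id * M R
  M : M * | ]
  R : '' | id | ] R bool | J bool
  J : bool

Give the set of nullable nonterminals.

{ R }

Directly nullable (have an ''-production): R.
No other nonterminal has a production whose RHS symbols are all nullable.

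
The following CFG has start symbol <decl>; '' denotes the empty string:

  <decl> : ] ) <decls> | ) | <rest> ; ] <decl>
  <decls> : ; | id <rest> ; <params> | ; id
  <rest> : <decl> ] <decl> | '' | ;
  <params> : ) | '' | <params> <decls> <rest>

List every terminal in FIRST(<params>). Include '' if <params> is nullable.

<params> : ) contributes {)}.
<params> : '' contributes ''.
From <params> : <params> <decls> <rest>: <params> nullable, take FIRST(<params>) ∪ FIRST(<decls>) = { ), ;, id }.
Union: FIRST(<params>) = { ), ;, id, '' }.

{ ), ;, id, '' }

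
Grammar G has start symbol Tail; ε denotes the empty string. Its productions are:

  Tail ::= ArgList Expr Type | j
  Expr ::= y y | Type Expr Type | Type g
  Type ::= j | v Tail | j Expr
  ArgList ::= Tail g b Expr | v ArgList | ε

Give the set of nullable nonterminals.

{ ArgList }

Directly nullable (have an ε-production): ArgList.
No other nonterminal has a production whose RHS symbols are all nullable.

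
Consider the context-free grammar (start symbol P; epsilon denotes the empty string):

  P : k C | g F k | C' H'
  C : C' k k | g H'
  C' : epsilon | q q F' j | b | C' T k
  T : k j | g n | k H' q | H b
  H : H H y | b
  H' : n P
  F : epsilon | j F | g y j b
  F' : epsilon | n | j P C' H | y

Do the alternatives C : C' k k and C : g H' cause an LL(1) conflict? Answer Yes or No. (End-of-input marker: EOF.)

Yes

FIRST(C' k k) = { b, g, k, q } and FIRST(g H') = { g }.
Both contain g, so the two alternatives are not disjoint — LL(1) conflict.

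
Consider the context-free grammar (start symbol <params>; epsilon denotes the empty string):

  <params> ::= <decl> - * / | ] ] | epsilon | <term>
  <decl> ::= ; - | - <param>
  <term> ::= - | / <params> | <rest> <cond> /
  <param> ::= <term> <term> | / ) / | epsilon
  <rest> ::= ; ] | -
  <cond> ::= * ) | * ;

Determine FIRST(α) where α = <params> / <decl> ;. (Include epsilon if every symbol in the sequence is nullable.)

Add FIRST(<params>)\{epsilon} = { -, /, ;, ] }; <params> is nullable, continue.
/ is a terminal; add {/} and stop.

{ -, /, ;, ] }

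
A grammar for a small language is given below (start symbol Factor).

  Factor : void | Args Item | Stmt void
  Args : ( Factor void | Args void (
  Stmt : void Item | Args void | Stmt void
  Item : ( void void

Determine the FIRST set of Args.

{ ( }

Args : ( Factor void contributes {(}.
From Args : Args void (: add FIRST(Args) = { ( }.
Union: FIRST(Args) = { ( }.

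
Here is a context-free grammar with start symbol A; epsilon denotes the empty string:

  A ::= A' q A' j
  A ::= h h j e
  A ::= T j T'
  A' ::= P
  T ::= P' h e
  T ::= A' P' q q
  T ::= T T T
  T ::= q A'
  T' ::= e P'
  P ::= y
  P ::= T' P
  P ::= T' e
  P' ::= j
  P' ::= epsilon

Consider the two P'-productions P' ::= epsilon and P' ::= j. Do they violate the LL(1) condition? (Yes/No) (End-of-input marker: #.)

No

FIRST(epsilon) = { epsilon } and FIRST(j) = { j }.
The first is nullable but FOLLOW(P') = { #, e, h, q, y } is disjoint from FIRST of the second.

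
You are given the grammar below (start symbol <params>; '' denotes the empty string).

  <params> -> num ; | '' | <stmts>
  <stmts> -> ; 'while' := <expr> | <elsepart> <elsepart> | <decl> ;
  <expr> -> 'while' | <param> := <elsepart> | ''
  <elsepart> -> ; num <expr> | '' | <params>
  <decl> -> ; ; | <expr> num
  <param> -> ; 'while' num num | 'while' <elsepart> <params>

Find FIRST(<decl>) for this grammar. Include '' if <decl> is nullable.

{ 'while', ;, num }

<decl> -> ; ; contributes {;}.
From <decl> -> <expr> num: <expr> nullable, take FIRST(<expr>) ∪ {num} = { 'while', ;, num }.
Union: FIRST(<decl>) = { 'while', ;, num }.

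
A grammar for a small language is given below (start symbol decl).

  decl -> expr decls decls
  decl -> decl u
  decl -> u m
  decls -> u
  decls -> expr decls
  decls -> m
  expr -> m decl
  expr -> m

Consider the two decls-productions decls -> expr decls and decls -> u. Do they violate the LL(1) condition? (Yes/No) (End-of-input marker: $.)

No

FIRST(expr decls) = { m } and FIRST(u) = { u }.
The FIRST sets are disjoint and neither alternative is nullable — no conflict.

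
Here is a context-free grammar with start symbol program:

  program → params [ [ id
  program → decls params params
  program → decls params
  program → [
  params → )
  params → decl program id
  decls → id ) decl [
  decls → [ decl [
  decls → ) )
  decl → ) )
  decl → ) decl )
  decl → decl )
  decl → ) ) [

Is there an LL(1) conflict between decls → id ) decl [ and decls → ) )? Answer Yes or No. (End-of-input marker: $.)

No

FIRST(id ) decl [) = { id } and FIRST() )) = { ) }.
The FIRST sets are disjoint and neither alternative is nullable — no conflict.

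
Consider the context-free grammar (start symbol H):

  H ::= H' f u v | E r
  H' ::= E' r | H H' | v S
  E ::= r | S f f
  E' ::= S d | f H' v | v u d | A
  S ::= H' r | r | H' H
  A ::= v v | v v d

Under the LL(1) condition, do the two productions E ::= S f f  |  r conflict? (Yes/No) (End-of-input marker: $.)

Yes

FIRST(S f f) = { f, r, v } and FIRST(r) = { r }.
Both contain r, so the two alternatives are not disjoint — LL(1) conflict.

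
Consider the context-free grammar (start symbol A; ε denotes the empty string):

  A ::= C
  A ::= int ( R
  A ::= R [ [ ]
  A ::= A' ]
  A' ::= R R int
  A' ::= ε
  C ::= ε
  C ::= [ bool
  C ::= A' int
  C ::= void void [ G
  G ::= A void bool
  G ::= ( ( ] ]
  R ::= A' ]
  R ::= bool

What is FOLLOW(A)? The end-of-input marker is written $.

{ $, void }

A is the start symbol, so $ ∈ FOLLOW(A).
In G ::= A void bool: add FIRST(void bool) = { void }.
Union: FOLLOW(A) = { $, void }.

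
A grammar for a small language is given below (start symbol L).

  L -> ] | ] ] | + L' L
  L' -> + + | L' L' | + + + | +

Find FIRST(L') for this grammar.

L' -> + + contributes {+}.
From L' -> L' L': add FIRST(L') = { + }.
L' -> + + + contributes {+}.
L' -> + contributes {+}.
Union: FIRST(L') = { + }.

{ + }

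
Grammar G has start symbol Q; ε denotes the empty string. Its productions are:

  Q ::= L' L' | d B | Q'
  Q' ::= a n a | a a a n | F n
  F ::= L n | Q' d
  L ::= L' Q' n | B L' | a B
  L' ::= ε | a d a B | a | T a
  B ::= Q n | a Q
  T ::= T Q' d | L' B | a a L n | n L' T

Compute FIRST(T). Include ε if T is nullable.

{ a, d, n }

From T ::= T Q' d: add FIRST(T) = { a, d, n }.
From T ::= L' B: L' nullable, take FIRST(L') ∪ FIRST(B) = { a, d, n }.
T ::= a a L n contributes {a}.
T ::= n L' T contributes {n}.
Union: FIRST(T) = { a, d, n }.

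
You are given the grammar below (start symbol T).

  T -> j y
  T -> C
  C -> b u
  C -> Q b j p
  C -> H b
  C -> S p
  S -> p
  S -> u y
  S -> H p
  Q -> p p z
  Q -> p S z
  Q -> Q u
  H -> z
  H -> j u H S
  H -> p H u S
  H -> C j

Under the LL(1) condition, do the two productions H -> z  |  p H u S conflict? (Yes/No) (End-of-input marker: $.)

FIRST(z) = { z } and FIRST(p H u S) = { p }.
The FIRST sets are disjoint and neither alternative is nullable — no conflict.

No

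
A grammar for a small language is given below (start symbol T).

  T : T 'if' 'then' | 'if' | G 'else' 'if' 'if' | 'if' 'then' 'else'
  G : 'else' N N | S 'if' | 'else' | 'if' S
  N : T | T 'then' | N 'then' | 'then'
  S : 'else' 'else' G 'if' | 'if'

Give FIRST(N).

From N : T: add FIRST(T) = { 'else', 'if' }.
From N : T 'then': add FIRST(T) = { 'else', 'if' }.
From N : N 'then': add FIRST(N) = { 'else', 'if', 'then' }.
N : 'then' contributes {'then'}.
Union: FIRST(N) = { 'else', 'if', 'then' }.

{ 'else', 'if', 'then' }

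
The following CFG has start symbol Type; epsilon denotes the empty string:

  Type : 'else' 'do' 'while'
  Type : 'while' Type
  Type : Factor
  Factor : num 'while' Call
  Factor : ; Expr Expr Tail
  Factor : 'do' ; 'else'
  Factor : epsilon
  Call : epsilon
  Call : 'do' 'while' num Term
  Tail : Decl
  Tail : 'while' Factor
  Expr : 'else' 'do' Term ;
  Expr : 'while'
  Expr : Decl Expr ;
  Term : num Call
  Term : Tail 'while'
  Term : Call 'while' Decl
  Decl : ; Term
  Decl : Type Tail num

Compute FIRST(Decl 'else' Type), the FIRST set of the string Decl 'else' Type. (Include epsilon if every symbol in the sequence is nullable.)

Add FIRST(Decl) = { 'do', 'else', 'while', ;, num }; Decl is not nullable, stop.

{ 'do', 'else', 'while', ;, num }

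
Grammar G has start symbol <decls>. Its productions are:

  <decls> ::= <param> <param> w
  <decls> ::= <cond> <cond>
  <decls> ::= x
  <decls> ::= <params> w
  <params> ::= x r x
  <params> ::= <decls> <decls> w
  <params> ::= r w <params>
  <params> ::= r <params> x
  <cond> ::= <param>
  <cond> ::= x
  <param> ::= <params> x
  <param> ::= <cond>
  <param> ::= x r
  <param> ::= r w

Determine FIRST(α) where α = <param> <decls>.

Add FIRST(<param>) = { r, x }; <param> is not nullable, stop.

{ r, x }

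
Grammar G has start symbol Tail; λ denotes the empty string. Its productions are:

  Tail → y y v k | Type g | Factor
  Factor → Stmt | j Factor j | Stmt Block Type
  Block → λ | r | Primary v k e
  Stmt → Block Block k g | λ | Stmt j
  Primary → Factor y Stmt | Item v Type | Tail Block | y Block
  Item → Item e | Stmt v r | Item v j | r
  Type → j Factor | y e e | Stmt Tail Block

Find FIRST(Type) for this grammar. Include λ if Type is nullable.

Type → j Factor contributes {j}.
Type → y e e contributes {y}.
From Type → Stmt Tail Block: Stmt, Tail, Block nullable, take FIRST(Stmt) ∪ FIRST(Tail) ∪ FIRST(Block) = { g, j, k, r, v, y }; also λ since the whole RHS is nullable.
Union: FIRST(Type) = { g, j, k, r, v, y, λ }.

{ g, j, k, r, v, y, λ }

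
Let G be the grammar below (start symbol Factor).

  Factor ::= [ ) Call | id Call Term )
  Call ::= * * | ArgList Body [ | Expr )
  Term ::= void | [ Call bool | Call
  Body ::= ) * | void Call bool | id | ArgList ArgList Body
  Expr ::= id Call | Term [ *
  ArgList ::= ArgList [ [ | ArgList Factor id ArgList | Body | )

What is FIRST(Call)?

{ ), *, [, id, void }

Call ::= * * contributes {*}.
From Call ::= ArgList Body [: add FIRST(ArgList) = { ), id, void }.
From Call ::= Expr ): add FIRST(Expr) = { ), *, [, id, void }.
Union: FIRST(Call) = { ), *, [, id, void }.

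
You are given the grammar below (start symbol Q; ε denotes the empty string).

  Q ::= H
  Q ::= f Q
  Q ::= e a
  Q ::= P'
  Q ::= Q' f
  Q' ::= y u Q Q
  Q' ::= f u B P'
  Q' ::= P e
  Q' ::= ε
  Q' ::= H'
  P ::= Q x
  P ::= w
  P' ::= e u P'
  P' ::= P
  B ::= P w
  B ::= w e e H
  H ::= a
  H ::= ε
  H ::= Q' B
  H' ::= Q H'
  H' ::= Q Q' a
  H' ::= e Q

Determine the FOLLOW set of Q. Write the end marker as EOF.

Q is the start symbol, so EOF ∈ FOLLOW(Q).
In Q ::= f Q: Q is at the end, add FOLLOW(Q) = { EOF, a, e, f, w, x, y }.
In Q' ::= y u Q Q: add FIRST(Q)\{ε} = { a, e, f, w, x, y }.
  Since Q is nullable, also add FOLLOW(Q') = { a, e, f, w, x, y }.
In Q' ::= y u Q Q: Q is at the end, add FOLLOW(Q') = { a, e, f, w, x, y }.
In P ::= Q x: add FIRST(x) = { x }.
In H' ::= Q H': add FIRST(H') = { a, e, f, w, x, y }.
In H' ::= Q Q' a: add FIRST(Q' a) = { a, e, f, w, x, y }.
In H' ::= e Q: Q is at the end, add FOLLOW(H') = { a, e, f, w, x, y }.
Union: FOLLOW(Q) = { EOF, a, e, f, w, x, y }.

{ EOF, a, e, f, w, x, y }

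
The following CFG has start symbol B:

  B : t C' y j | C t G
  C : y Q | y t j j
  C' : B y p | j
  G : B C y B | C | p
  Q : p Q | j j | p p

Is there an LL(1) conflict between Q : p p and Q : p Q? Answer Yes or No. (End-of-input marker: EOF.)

Yes

FIRST(p p) = { p } and FIRST(p Q) = { p }.
Both contain p, so the two alternatives are not disjoint — LL(1) conflict.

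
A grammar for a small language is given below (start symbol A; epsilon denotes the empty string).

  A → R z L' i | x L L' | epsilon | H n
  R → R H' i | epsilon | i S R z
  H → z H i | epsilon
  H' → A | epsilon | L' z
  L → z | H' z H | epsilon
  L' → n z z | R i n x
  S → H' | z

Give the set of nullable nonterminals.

{ A, H, H', L, R, S }

Directly nullable (have an epsilon-production): A, R, H, H', L.
S → H' with every symbol nullable, so S is nullable.
No other nonterminal has a production whose RHS symbols are all nullable.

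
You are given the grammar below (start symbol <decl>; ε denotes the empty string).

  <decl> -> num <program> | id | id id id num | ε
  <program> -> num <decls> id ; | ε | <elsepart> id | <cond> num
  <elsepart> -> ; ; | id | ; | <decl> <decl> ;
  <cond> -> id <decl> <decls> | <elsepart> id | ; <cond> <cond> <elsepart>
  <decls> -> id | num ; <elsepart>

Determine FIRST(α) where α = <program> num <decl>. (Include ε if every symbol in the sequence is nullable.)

Add FIRST(<program>)\{ε} = { ;, id, num }; <program> is nullable, continue.
num is a terminal; add {num} and stop.

{ ;, id, num }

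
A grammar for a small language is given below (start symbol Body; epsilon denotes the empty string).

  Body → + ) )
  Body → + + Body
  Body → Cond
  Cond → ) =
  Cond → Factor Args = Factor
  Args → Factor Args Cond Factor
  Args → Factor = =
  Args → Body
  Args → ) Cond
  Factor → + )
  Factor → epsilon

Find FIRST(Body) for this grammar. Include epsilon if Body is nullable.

Body → + ) ) contributes {+}.
Body → + + Body contributes {+}.
From Body → Cond: add FIRST(Cond) = { ), +, = }.
Union: FIRST(Body) = { ), +, = }.

{ ), +, = }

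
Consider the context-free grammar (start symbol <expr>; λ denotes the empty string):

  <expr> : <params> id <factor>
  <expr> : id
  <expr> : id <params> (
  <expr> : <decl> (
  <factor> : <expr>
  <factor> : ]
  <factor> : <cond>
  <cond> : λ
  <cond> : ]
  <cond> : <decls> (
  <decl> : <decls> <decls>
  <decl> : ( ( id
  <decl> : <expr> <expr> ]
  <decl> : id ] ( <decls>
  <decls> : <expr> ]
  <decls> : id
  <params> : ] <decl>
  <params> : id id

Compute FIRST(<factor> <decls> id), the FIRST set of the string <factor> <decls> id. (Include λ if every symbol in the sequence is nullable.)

Add FIRST(<factor>)\{λ} = { (, ], id }; <factor> is nullable, continue.
Add FIRST(<decls>) = { (, ], id }; <decls> is not nullable, stop.

{ (, ], id }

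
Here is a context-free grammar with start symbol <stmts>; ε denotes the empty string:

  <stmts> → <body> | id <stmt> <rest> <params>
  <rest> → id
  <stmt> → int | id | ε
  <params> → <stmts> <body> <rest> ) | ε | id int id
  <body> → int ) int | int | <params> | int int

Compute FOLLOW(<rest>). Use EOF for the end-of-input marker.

{ EOF, ), id, int }

In <stmts> → id <stmt> <rest> <params>: add FIRST(<params>)\{ε} = { id, int }.
  Since <params> is nullable, also add FOLLOW(<stmts>) = { EOF, id, int }.
In <params> → <stmts> <body> <rest> ): add FIRST()) = { ) }.
Union: FOLLOW(<rest>) = { EOF, ), id, int }.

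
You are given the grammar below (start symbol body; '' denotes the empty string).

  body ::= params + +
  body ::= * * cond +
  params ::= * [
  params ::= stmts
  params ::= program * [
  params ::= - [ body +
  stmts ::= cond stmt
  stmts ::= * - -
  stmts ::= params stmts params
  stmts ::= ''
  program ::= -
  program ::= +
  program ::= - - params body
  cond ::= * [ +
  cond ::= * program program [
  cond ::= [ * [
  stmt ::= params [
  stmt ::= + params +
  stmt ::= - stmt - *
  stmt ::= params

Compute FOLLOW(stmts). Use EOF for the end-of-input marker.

{ *, +, -, [ }

In params ::= stmts: stmts is at the end, add FOLLOW(params) = { *, +, -, [ }.
In stmts ::= params stmts params: add FIRST(params)\{''} = { *, +, -, [ }.
  Since params is nullable, also add FOLLOW(stmts) = { *, +, -, [ }.
Union: FOLLOW(stmts) = { *, +, -, [ }.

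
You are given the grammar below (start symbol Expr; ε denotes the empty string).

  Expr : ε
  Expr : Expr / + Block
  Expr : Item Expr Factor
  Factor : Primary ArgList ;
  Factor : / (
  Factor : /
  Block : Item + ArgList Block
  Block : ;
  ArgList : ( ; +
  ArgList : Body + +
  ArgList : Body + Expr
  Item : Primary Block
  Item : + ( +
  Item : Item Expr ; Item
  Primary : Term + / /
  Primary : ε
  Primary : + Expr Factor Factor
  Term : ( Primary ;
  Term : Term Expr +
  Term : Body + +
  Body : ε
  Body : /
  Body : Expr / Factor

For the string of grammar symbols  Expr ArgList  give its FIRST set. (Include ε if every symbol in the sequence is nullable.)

Add FIRST(Expr)\{ε} = { (, +, /, ; }; Expr is nullable, continue.
Add FIRST(ArgList) = { (, +, /, ; }; ArgList is not nullable, stop.

{ (, +, /, ; }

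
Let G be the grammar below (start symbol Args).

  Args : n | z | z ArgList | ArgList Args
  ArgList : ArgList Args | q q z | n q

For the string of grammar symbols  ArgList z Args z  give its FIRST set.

Add FIRST(ArgList) = { n, q }; ArgList is not nullable, stop.

{ n, q }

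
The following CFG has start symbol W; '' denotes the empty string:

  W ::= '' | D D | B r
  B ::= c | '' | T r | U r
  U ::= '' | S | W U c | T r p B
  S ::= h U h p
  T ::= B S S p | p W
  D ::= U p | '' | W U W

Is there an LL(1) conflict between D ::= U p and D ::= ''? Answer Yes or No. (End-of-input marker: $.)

Yes

FIRST(U p) = { c, h, p, r } and FIRST('') = { '' }.
The second alternative is nullable and FOLLOW(D) = { $, c, h, p, r } shares c with FIRST of the first — conflict.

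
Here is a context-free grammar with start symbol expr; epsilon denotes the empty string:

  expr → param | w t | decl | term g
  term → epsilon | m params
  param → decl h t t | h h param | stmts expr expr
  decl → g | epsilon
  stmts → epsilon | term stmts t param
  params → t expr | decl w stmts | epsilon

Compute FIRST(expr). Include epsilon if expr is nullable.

From expr → param: add FIRST(param) = { g, h, m, t, w, epsilon } (including epsilon since param is nullable).
expr → w t contributes {w}.
From expr → decl: add FIRST(decl) = { g, epsilon } (including epsilon since decl is nullable).
From expr → term g: term nullable, take FIRST(term) ∪ {g} = { g, m }.
Union: FIRST(expr) = { g, h, m, t, w, epsilon }.

{ g, h, m, t, w, epsilon }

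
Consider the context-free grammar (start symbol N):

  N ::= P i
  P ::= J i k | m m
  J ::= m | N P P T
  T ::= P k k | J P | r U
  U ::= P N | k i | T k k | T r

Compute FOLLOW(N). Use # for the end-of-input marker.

{ #, i, k, m, r }

N is the start symbol, so # ∈ FOLLOW(N).
In J ::= N P P T: add FIRST(P P T) = { m }.
In U ::= P N: N is at the end, add FOLLOW(U) = { i, k, m, r }.
Union: FOLLOW(N) = { #, i, k, m, r }.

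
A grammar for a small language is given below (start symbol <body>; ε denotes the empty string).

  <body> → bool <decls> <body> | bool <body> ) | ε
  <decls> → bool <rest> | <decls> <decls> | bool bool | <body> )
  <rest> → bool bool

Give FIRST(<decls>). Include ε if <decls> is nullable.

{ ), bool }

<decls> → bool <rest> contributes {bool}.
From <decls> → <decls> <decls>: add FIRST(<decls>) = { ), bool }.
<decls> → bool bool contributes {bool}.
From <decls> → <body> ): <body> nullable, take FIRST(<body>) ∪ {)} = { ), bool }.
Union: FIRST(<decls>) = { ), bool }.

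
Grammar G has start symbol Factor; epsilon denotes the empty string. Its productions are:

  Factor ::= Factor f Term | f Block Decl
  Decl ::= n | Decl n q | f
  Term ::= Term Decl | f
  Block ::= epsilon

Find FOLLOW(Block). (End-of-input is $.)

In Factor ::= f Block Decl: add FIRST(Decl) = { f, n }.
Union: FOLLOW(Block) = { f, n }.

{ f, n }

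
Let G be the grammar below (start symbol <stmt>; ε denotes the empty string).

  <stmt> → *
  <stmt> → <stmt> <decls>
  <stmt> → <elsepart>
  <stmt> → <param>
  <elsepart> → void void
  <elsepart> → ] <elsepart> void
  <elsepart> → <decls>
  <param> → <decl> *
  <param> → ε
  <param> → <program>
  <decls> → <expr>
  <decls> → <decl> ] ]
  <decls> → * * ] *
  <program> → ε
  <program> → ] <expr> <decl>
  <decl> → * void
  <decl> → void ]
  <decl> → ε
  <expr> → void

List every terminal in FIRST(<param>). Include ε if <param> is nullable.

From <param> → <decl> *: <decl> nullable, take FIRST(<decl>) ∪ {*} = { *, void }.
<param> → ε contributes ε.
From <param> → <program>: add FIRST(<program>) = { ], ε } (including ε since <program> is nullable).
Union: FIRST(<param>) = { *, ], void, ε }.

{ *, ], void, ε }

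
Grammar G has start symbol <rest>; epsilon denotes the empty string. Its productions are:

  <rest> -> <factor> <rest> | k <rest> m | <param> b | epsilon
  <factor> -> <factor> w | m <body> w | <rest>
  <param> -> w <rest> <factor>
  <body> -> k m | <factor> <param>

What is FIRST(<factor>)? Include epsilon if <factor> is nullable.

{ k, m, w, epsilon }

From <factor> -> <factor> w: <factor> nullable, take FIRST(<factor>) ∪ {w} = { k, m, w }.
<factor> -> m <body> w contributes {m}.
From <factor> -> <rest>: add FIRST(<rest>) = { k, m, w, epsilon } (including epsilon since <rest> is nullable).
Union: FIRST(<factor>) = { k, m, w, epsilon }.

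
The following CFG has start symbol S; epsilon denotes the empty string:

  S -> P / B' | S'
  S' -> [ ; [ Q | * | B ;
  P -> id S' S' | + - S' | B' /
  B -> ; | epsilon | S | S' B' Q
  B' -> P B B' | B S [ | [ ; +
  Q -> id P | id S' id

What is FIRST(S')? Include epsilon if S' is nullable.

S' -> [ ; [ Q contributes {[}.
S' -> * contributes {*}.
From S' -> B ;: B nullable, take FIRST(B) ∪ {;} = { *, +, ;, [, id }.
Union: FIRST(S') = { *, +, ;, [, id }.

{ *, +, ;, [, id }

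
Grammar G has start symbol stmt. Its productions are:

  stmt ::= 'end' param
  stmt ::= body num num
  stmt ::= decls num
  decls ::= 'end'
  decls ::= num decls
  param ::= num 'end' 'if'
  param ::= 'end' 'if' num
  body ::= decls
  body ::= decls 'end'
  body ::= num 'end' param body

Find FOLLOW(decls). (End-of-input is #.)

In stmt ::= decls num: add FIRST(num) = { num }.
In decls ::= num decls: decls is at the end, add FOLLOW(decls) = { 'end', num }.
In body ::= decls: decls is at the end, add FOLLOW(body) = { num }.
In body ::= decls 'end': add FIRST('end') = { 'end' }.
Union: FOLLOW(decls) = { 'end', num }.

{ 'end', num }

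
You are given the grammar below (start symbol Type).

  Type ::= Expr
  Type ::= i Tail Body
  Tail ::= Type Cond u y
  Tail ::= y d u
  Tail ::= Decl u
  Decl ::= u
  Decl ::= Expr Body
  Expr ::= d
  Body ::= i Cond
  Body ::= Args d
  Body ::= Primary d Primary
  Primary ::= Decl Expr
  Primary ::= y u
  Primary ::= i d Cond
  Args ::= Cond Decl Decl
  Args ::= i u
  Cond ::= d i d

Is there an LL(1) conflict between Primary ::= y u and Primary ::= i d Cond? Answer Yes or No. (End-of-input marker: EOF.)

FIRST(y u) = { y } and FIRST(i d Cond) = { i }.
The FIRST sets are disjoint and neither alternative is nullable — no conflict.

No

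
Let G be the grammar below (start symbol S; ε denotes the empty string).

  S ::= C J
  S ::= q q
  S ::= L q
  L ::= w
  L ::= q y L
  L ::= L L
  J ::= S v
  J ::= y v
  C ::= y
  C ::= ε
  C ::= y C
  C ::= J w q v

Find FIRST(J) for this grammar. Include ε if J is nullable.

From J ::= S v: add FIRST(S) = { q, w, y }.
J ::= y v contributes {y}.
Union: FIRST(J) = { q, w, y }.

{ q, w, y }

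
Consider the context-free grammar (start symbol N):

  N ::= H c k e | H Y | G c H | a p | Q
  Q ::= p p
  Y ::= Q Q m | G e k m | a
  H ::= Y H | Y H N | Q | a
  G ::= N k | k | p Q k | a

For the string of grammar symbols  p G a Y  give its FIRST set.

{ p }

p is a terminal; add {p} and stop.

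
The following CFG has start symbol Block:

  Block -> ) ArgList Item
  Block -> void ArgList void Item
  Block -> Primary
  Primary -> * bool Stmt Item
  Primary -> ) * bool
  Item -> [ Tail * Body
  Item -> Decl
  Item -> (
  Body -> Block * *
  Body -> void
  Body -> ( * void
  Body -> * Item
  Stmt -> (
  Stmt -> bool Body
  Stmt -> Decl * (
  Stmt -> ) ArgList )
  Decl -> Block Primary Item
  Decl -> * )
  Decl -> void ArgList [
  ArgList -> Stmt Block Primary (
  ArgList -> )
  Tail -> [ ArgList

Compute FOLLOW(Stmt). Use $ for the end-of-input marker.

In Primary -> * bool Stmt Item: add FIRST(Item) = { (, ), *, [, void }.
In ArgList -> Stmt Block Primary (: add FIRST(Block Primary () = { ), *, void }.
Union: FOLLOW(Stmt) = { (, ), *, [, void }.

{ (, ), *, [, void }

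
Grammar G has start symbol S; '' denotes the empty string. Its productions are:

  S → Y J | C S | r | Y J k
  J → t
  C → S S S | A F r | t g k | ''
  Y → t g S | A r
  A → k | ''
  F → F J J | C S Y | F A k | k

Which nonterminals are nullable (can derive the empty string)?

Directly nullable (have an ''-production): C, A.
No other nonterminal has a production whose RHS symbols are all nullable.

{ A, C }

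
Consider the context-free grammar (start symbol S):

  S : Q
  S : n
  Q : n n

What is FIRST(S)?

From S : Q: add FIRST(Q) = { n }.
S : n contributes {n}.
Union: FIRST(S) = { n }.

{ n }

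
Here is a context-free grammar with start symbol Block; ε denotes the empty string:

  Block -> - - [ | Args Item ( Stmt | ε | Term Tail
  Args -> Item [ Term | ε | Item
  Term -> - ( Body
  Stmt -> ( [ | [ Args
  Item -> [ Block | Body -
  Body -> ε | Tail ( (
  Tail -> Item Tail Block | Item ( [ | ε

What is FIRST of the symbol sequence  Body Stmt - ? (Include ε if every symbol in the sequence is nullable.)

Add FIRST(Body)\{ε} = { (, -, [ }; Body is nullable, continue.
Add FIRST(Stmt) = { (, [ }; Stmt is not nullable, stop.

{ (, -, [ }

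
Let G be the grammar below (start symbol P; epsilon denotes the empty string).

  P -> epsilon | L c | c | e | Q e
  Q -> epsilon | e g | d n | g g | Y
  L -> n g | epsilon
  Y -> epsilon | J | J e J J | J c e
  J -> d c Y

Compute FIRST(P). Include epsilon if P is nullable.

P -> epsilon contributes epsilon.
From P -> L c: L nullable, take FIRST(L) ∪ {c} = { c, n }.
P -> c contributes {c}.
P -> e contributes {e}.
From P -> Q e: Q nullable, take FIRST(Q) ∪ {e} = { d, e, g }.
Union: FIRST(P) = { c, d, e, g, n, epsilon }.

{ c, d, e, g, n, epsilon }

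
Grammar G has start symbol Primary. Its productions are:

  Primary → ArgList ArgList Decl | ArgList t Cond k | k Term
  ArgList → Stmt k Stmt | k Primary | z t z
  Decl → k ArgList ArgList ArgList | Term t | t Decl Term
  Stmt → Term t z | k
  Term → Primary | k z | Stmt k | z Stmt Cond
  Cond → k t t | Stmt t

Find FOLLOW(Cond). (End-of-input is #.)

{ #, k, t, z }

In Primary → ArgList t Cond k: add FIRST(k) = { k }.
In Term → z Stmt Cond: Cond is at the end, add FOLLOW(Term) = { #, k, t, z }.
Union: FOLLOW(Cond) = { #, k, t, z }.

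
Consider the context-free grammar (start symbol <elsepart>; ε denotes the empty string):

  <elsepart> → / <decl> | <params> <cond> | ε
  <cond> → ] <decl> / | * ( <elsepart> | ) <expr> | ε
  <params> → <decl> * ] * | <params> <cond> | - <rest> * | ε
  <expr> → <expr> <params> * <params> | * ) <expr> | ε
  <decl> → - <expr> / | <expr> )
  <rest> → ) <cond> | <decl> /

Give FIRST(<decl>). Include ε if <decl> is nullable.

<decl> → - <expr> / contributes {-}.
From <decl> → <expr> ): <expr> nullable, take FIRST(<expr>) ∪ {)} = { ), *, -, ] }.
Union: FIRST(<decl>) = { ), *, -, ] }.

{ ), *, -, ] }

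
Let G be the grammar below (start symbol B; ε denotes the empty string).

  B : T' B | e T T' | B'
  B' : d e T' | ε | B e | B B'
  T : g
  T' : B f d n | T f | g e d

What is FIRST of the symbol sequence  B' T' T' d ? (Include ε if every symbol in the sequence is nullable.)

Add FIRST(B')\{ε} = { d, e, f, g }; B' is nullable, continue.
Add FIRST(T') = { d, e, f, g }; T' is not nullable, stop.

{ d, e, f, g }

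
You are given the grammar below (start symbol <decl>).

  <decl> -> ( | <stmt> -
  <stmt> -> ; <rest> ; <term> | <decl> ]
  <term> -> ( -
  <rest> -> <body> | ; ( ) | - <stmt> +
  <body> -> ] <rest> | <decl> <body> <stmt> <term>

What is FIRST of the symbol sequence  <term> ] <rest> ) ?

Add FIRST(<term>) = { ( }; <term> is not nullable, stop.

{ ( }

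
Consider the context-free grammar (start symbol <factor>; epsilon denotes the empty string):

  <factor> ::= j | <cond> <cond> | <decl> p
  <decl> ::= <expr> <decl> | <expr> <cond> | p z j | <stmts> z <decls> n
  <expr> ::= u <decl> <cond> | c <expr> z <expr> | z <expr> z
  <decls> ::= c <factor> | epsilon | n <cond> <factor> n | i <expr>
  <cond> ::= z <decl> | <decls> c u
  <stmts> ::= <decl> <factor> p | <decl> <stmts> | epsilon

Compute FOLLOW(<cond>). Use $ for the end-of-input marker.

In <factor> ::= <cond> <cond>: add FIRST(<cond>) = { c, i, n, z }.
In <factor> ::= <cond> <cond>: <cond> is at the end, add FOLLOW(<factor>) = { $, c, n, p }.
In <decl> ::= <expr> <cond>: <cond> is at the end, add FOLLOW(<decl>) = { $, c, i, j, n, p, u, z }.
In <expr> ::= u <decl> <cond>: <cond> is at the end, add FOLLOW(<expr>) = { c, i, n, p, u, z }.
In <decls> ::= n <cond> <factor> n: add FIRST(<factor> n) = { c, i, j, n, p, u, z }.
Union: FOLLOW(<cond>) = { $, c, i, j, n, p, u, z }.

{ $, c, i, j, n, p, u, z }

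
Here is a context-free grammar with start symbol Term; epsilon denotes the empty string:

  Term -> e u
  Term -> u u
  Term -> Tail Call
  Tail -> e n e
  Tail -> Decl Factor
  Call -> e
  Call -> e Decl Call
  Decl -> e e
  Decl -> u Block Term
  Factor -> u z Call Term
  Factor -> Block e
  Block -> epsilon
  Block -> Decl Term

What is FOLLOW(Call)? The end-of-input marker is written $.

{ $, e, u }

In Term -> Tail Call: Call is at the end, add FOLLOW(Term) = { $, e, u }.
In Call -> e Decl Call: Call is at the end, add FOLLOW(Call) = { $, e, u }.
In Factor -> u z Call Term: add FIRST(Term) = { e, u }.
Union: FOLLOW(Call) = { $, e, u }.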